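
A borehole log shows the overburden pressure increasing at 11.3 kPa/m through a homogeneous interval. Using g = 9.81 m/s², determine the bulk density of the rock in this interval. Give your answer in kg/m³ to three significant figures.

1150 kg/m³

ρ = (dP/dz)/g = 11.3 kPa/m / 9.81 m/s² = 11300 Pa/m / 9.81 m/s² = 1151.9 kg/m³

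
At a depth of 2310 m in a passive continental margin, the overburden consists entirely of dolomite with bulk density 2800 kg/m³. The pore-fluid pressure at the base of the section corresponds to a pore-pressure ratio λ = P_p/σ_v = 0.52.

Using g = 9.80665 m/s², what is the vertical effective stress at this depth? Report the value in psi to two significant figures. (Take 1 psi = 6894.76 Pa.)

4400 psi

Overburden (lithostatic) stress σ_v:
dolomite: 2800 kg/m³ × 9.80665 m/s² × 2310 m = 6.343×10^7 Pa = 63.43 MPa
Pore pressure P_p = λ·σ_v = 0.52 × 63.43 MPa = 32.98 MPa
Effective stress σ' = σ_v − P_p = 63.43 − 32.98 = 30.446 MPa = 4415.8 psi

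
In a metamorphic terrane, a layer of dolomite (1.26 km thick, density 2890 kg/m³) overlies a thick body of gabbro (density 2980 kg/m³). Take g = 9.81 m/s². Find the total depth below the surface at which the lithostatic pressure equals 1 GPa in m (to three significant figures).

34200 m

Pressure at base of upper layers: 2890×9.81×1260 = 3.572×10^7 Pa = 0.03572 GPa
Remaining pressure to be supplied by gabbro: 1.000×10^9 − 3.572×10^7 = 9.643×10^8 Pa
Additional depth in gabbro = 9.643×10^8 Pa / (2980 kg/m³ × 9.81 m/s²) = 32985 m
Total depth = 1260 m + 32985 m = 34245 m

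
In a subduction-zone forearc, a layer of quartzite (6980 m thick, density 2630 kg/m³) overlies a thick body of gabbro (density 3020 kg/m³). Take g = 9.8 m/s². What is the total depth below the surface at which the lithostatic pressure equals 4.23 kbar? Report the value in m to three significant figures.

15200 m

Pressure at base of upper layers: 2630×9.8×6980 = 1.799×10^8 Pa = 1.799 kbar
Remaining pressure to be supplied by gabbro: 4.230×10^8 − 1.799×10^8 = 2.431×10^8 Pa
Additional depth in gabbro = 2.431×10^8 Pa / (3020 kg/m³ × 9.8 m/s²) = 8213.9 m
Total depth = 6980 m + 8213.9 m = 15194 m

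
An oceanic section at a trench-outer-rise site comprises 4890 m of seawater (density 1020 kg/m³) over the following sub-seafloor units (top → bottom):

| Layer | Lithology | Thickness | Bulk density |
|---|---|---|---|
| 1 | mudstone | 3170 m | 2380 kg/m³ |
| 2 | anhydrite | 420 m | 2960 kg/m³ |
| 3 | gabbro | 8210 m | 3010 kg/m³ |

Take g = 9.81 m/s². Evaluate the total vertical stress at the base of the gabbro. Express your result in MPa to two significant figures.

380 MPa

seawater: 1020 kg/m³ × 9.81 m/s² × 4890 m = 4.893×10^7 Pa = 48.93 MPa
mudstone: 2380 kg/m³ × 9.81 m/s² × 3170 m = 7.401×10^7 Pa = 74.01 MPa
anhydrite: 2960 kg/m³ × 9.81 m/s² × 420 m = 1.220×10^7 Pa = 12.20 MPa
gabbro: 3010 kg/m³ × 9.81 m/s² × 8210 m = 2.424×10^8 Pa = 242.4 MPa
Total = 48.93 + 74.01 + 12.20 + 242.4 = 377.56 MPa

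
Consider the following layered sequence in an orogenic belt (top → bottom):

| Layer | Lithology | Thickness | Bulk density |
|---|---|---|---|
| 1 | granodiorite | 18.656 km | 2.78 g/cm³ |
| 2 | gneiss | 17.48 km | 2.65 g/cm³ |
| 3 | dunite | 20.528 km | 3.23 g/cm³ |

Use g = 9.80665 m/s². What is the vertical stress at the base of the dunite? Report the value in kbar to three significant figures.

granodiorite: 2780 kg/m³ × 9.80665 m/s² × 18656 m = 5.086×10^8 Pa = 5.086 kbar
gneiss: 2650 kg/m³ × 9.80665 m/s² × 17480 m = 4.543×10^8 Pa = 4.543 kbar
dunite: 3230 kg/m³ × 9.80665 m/s² × 20528 m = 6.502×10^8 Pa = 6.502 kbar
Total = 5.086 + 4.543 + 6.502 = 16.131 kbar

16.1 kbar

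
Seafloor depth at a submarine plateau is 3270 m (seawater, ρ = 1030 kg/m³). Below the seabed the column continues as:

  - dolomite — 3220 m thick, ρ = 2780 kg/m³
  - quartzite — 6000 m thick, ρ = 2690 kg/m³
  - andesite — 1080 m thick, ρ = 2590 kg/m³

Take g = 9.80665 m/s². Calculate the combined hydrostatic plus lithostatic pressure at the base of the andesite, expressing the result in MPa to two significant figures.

310 MPa

seawater: 1030 kg/m³ × 9.80665 m/s² × 3270 m = 3.303×10^7 Pa = 33.03 MPa
dolomite: 2780 kg/m³ × 9.80665 m/s² × 3220 m = 8.779×10^7 Pa = 87.79 MPa
quartzite: 2690 kg/m³ × 9.80665 m/s² × 6000 m = 1.583×10^8 Pa = 158.3 MPa
andesite: 2590 kg/m³ × 9.80665 m/s² × 1080 m = 2.743×10^7 Pa = 27.43 MPa
Total = 33.03 + 87.79 + 158.3 + 27.43 = 306.53 MPa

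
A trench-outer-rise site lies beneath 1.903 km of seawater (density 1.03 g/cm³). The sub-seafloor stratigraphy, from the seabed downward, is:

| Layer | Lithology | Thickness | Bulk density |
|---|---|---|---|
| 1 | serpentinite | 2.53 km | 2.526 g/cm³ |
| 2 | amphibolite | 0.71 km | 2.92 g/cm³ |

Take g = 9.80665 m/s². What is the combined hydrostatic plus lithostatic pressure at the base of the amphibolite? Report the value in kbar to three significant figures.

1.02 kbar

seawater: 1030 kg/m³ × 9.80665 m/s² × 1903 m = 1.922×10^7 Pa = 0.1922 kbar
serpentinite: 2526 kg/m³ × 9.80665 m/s² × 2530 m = 6.267×10^7 Pa = 0.6267 kbar
amphibolite: 2920 kg/m³ × 9.80665 m/s² × 710 m = 2.033×10^7 Pa = 0.2033 kbar
Total = 0.1922 + 0.6267 + 0.2033 = 1.0223 kbar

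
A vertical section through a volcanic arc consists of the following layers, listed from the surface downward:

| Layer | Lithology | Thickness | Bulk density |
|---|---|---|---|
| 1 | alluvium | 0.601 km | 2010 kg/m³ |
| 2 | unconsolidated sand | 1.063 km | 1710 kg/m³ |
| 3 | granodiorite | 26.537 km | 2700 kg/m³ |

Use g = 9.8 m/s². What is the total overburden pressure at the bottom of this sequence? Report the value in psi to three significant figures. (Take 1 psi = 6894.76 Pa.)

alluvium: 2010 kg/m³ × 9.8 m/s² × 601 m = 1.184×10^7 Pa = 1717 psi
unconsolidated sand: 1710 kg/m³ × 9.8 m/s² × 1063 m = 1.781×10^7 Pa = 2584 psi
granodiorite: 2700 kg/m³ × 9.8 m/s² × 26537 m = 7.022×10^8 Pa = 1.018×10^5 psi
Total = 1717 + 2584 + 1.018×10^5 = 1.0614×10^5 psi

106000 psi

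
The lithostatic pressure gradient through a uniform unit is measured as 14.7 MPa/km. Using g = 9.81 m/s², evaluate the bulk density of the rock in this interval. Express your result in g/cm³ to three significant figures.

ρ = (dP/dz)/g = 14.7 MPa/km / 9.81 m/s² = 14700 Pa/m / 9.81 m/s² = 1498.5 kg/m³
= 1.498 g/cm³

1.50 g/cm³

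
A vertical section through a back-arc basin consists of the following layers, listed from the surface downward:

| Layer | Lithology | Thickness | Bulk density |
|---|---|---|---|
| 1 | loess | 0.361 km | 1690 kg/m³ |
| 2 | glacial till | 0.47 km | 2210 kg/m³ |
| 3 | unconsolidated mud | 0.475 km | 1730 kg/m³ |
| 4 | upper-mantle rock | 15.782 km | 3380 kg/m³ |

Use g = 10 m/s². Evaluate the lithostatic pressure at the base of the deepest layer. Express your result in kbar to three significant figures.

loess: 1690 kg/m³ × 10 m/s² × 361 m = 6.101×10^6 Pa = 0.06101 kbar
glacial till: 2210 kg/m³ × 10 m/s² × 470 m = 1.039×10^7 Pa = 0.1039 kbar
unconsolidated mud: 1730 kg/m³ × 10 m/s² × 475 m = 8.217×10^6 Pa = 0.08217 kbar
upper-mantle rock: 3380 kg/m³ × 10 m/s² × 15782 m = 5.334×10^8 Pa = 5.334 kbar
Total = 0.06101 + 0.1039 + 0.08217 + 5.334 = 5.5814 kbar

5.58 kbar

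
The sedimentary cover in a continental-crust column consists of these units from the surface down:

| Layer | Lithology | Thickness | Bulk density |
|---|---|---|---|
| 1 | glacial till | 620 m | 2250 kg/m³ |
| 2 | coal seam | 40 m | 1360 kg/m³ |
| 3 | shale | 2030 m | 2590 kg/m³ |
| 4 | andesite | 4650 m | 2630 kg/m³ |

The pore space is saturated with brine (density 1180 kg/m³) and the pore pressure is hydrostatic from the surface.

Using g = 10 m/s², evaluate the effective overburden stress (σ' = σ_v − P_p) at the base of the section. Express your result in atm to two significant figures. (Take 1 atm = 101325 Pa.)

Overburden (lithostatic) stress σ_v:
glacial till: 2250 kg/m³ × 10 m/s² × 620 m = 1.395×10^7 Pa = 13.95 MPa
coal seam: 1360 kg/m³ × 10 m/s² × 40 m = 5.440×10^5 Pa = 0.5440 MPa
shale: 2590 kg/m³ × 10 m/s² × 2030 m = 5.258×10^7 Pa = 52.58 MPa
andesite: 2630 kg/m³ × 10 m/s² × 4650 m = 1.223×10^8 Pa = 122.3 MPa
Total = 13.95 + 0.5440 + 52.58 + 122.3 = 189.37 MPa
Pore pressure P_p = 1180 kg/m³ × 10 m/s² × 7340 m = 8.661×10^7 Pa = 86.61 MPa
Effective stress σ' = σ_v − P_p = 189.4 − 86.61 = 102.75 MPa = 1014.1 atm

1000 atm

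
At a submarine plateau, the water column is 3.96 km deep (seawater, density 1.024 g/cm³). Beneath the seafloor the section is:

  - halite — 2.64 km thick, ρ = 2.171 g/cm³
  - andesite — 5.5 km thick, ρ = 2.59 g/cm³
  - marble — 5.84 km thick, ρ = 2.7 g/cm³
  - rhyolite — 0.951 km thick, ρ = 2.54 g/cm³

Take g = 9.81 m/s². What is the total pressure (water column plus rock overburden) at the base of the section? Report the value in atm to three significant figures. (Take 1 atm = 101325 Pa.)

seawater: 1024 kg/m³ × 9.81 m/s² × 3960 m = 3.978×10^7 Pa = 392.6 atm
halite: 2171 kg/m³ × 9.81 m/s² × 2640 m = 5.623×10^7 Pa = 554.9 atm
andesite: 2590 kg/m³ × 9.81 m/s² × 5500 m = 1.397×10^8 Pa = 1379 atm
marble: 2700 kg/m³ × 9.81 m/s² × 5840 m = 1.547×10^8 Pa = 1527 atm
rhyolite: 2540 kg/m³ × 9.81 m/s² × 951 m = 2.370×10^7 Pa = 233.9 atm
Total = 392.6 + 554.9 + 1379 + 1527 + 233.9 = 4087.1 atm

4090 atm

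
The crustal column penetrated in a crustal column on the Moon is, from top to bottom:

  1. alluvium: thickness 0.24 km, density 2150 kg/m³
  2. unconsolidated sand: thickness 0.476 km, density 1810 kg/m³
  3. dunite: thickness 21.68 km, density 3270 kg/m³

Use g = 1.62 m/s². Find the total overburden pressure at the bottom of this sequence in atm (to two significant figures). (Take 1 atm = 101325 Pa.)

alluvium: 2150 kg/m³ × 1.62 m/s² × 240 m = 8.359×10^5 Pa = 8.250 atm
unconsolidated sand: 1810 kg/m³ × 1.62 m/s² × 476 m = 1.396×10^6 Pa = 13.77 atm
dunite: 3270 kg/m³ × 1.62 m/s² × 21680 m = 1.148×10^8 Pa = 1133 atm
Total = 8.250 + 13.77 + 1133 = 1155.5 atm

1200 atm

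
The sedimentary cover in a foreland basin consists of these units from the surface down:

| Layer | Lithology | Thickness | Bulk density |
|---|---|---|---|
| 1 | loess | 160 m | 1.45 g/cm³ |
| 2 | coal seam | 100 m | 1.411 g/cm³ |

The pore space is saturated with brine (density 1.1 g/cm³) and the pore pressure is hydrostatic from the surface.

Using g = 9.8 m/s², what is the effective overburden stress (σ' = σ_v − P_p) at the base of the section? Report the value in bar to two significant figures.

Overburden (lithostatic) stress σ_v:
loess: 1450 kg/m³ × 9.8 m/s² × 160 m = 2.274×10^6 Pa = 2.274 MPa
coal seam: 1411 kg/m³ × 9.8 m/s² × 100 m = 1.383×10^6 Pa = 1.383 MPa
Total = 2.274 + 1.383 = 3.6564 MPa
Pore pressure P_p = 1100 kg/m³ × 9.8 m/s² × 260 m = 2.803×10^6 Pa = 2.803 MPa
Effective stress σ' = σ_v − P_p = 3.656 − 2.803 = 0.85358 MPa = 8.5358 bar

8.5 bar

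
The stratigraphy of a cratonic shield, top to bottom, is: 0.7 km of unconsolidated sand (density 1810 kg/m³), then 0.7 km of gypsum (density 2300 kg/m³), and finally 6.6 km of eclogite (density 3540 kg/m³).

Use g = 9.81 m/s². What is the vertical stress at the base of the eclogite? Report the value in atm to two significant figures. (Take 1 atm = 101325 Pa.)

unconsolidated sand: 1810 kg/m³ × 9.81 m/s² × 700 m = 1.243×10^7 Pa = 122.7 atm
gypsum: 2300 kg/m³ × 9.81 m/s² × 700 m = 1.579×10^7 Pa = 155.9 atm
eclogite: 3540 kg/m³ × 9.81 m/s² × 6600 m = 2.292×10^8 Pa = 2262 atm
Total = 122.7 + 155.9 + 2262 = 2540.6 atm

2500 atm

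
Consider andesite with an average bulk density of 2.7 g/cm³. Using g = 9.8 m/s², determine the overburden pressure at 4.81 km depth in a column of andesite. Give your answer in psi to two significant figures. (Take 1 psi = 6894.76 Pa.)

18000 psi

andesite: 2700 kg/m³ × 9.8 m/s² × 4810 m = 1.273×10^8 Pa = 18459 psi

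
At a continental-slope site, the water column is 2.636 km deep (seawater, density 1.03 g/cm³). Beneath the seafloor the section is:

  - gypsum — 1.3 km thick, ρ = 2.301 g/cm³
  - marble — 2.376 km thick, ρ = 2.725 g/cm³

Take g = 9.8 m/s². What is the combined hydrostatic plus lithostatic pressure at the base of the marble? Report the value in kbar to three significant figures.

1.19 kbar

seawater: 1030 kg/m³ × 9.8 m/s² × 2636 m = 2.661×10^7 Pa = 0.2661 kbar
gypsum: 2301 kg/m³ × 9.8 m/s² × 1300 m = 2.931×10^7 Pa = 0.2931 kbar
marble: 2725 kg/m³ × 9.8 m/s² × 2376 m = 6.345×10^7 Pa = 0.6345 kbar
Total = 0.2661 + 0.2931 + 0.6345 = 1.1937 kbar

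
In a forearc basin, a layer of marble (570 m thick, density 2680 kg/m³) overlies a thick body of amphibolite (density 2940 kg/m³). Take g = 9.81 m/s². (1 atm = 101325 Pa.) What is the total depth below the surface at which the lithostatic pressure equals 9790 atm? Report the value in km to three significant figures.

34.4 km

Pressure at base of upper layers: 2680×9.81×570 = 1.499×10^7 Pa = 147.9 atm
Remaining pressure to be supplied by amphibolite: 9.920×10^8 − 1.499×10^7 = 9.770×10^8 Pa
Additional depth in amphibolite = 9.770×10^8 Pa / (2940 kg/m³ × 9.81 m/s²) = 33874 m
Total depth = 570 m + 33874 m = 34444 m
= 34.444 km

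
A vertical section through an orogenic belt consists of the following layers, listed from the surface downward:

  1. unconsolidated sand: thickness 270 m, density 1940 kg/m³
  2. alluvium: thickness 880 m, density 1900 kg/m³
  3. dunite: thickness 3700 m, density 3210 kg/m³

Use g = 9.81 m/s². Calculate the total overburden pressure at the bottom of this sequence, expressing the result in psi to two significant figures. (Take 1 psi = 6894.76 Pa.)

unconsolidated sand: 1940 kg/m³ × 9.81 m/s² × 270 m = 5.138×10^6 Pa = 745.3 psi
alluvium: 1900 kg/m³ × 9.81 m/s² × 880 m = 1.640×10^7 Pa = 2379 psi
dunite: 3210 kg/m³ × 9.81 m/s² × 3700 m = 1.165×10^8 Pa = 16899 psi
Total = 745.3 + 2379 + 16899 = 20023 psi

20000 psi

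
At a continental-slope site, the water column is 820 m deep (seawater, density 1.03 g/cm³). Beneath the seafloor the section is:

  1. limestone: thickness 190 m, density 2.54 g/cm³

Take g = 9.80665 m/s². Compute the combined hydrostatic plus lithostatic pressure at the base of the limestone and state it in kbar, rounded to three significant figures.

seawater: 1030 kg/m³ × 9.80665 m/s² × 820 m = 8.283×10^6 Pa = 0.08283 kbar
limestone: 2540 kg/m³ × 9.80665 m/s² × 190 m = 4.733×10^6 Pa = 0.04733 kbar
Total = 0.08283 + 0.04733 = 0.13015 kbar

0.130 kbar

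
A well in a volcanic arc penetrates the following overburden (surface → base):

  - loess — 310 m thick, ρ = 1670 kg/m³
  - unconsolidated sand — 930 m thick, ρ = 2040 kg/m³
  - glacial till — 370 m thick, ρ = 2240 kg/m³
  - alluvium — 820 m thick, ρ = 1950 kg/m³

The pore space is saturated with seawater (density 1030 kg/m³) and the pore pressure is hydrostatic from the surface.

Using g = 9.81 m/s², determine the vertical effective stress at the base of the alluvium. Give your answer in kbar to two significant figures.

Overburden (lithostatic) stress σ_v:
loess: 1670 kg/m³ × 9.81 m/s² × 310 m = 5.079×10^6 Pa = 5.079 MPa
unconsolidated sand: 2040 kg/m³ × 9.81 m/s² × 930 m = 1.861×10^7 Pa = 18.61 MPa
glacial till: 2240 kg/m³ × 9.81 m/s² × 370 m = 8.131×10^6 Pa = 8.131 MPa
alluvium: 1950 kg/m³ × 9.81 m/s² × 820 m = 1.569×10^7 Pa = 15.69 MPa
Total = 5.079 + 18.61 + 8.131 + 15.69 = 47.507 MPa
Pore pressure P_p = 1030 kg/m³ × 9.81 m/s² × 2430 m = 2.455×10^7 Pa = 24.55 MPa
Effective stress σ' = σ_v − P_p = 47.51 − 24.55 = 22.953 MPa = 0.22953 kbar

0.23 kbar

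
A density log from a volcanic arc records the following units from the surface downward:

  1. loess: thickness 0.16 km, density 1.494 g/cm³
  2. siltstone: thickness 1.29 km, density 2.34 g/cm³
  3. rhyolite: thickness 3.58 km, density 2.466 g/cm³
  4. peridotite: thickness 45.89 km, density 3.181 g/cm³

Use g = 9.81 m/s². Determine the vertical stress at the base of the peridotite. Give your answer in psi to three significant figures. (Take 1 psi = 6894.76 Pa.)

loess: 1494 kg/m³ × 9.81 m/s² × 160 m = 2.345×10^6 Pa = 340.1 psi
siltstone: 2340 kg/m³ × 9.81 m/s² × 1290 m = 2.961×10^7 Pa = 4295 psi
rhyolite: 2466 kg/m³ × 9.81 m/s² × 3580 m = 8.661×10^7 Pa = 12561 psi
peridotite: 3181 kg/m³ × 9.81 m/s² × 45890 m = 1.432×10^9 Pa = 2.077×10^5 psi
Total = 340.1 + 4295 + 12561 + 2.077×10^5 = 2.2489×10^5 psi

225000 psi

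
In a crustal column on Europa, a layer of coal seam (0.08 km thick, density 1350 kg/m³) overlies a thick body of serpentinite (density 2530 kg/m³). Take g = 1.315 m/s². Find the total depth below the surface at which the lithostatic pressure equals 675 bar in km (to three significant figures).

20.3 km

Pressure at base of upper layers: 1350×1.315×80 = 1.420×10^5 Pa = 1.420 bar
Remaining pressure to be supplied by serpentinite: 6.750×10^7 − 1.420×10^5 = 6.736×10^7 Pa
Additional depth in serpentinite = 6.736×10^7 Pa / (2530 kg/m³ × 1.315 m/s²) = 20246 m
Total depth = 80 m + 20246 m = 20326 m
= 20.326 km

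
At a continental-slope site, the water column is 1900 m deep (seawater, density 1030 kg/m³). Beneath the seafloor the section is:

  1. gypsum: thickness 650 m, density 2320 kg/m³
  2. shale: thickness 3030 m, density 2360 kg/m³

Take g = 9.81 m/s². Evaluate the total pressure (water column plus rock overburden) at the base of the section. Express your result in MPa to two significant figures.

100 MPa

seawater: 1030 kg/m³ × 9.81 m/s² × 1900 m = 1.920×10^7 Pa = 19.20 MPa
gypsum: 2320 kg/m³ × 9.81 m/s² × 650 m = 1.479×10^7 Pa = 14.79 MPa
shale: 2360 kg/m³ × 9.81 m/s² × 3030 m = 7.015×10^7 Pa = 70.15 MPa
Total = 19.20 + 14.79 + 70.15 = 104.14 MPa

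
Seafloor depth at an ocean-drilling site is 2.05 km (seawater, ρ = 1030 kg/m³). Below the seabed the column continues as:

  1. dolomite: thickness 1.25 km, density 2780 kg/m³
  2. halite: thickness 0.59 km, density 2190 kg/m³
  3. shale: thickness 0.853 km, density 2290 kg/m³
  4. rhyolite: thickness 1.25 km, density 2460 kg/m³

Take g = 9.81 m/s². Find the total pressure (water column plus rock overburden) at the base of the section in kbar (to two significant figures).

1.2 kbar

seawater: 1030 kg/m³ × 9.81 m/s² × 2050 m = 2.071×10^7 Pa = 0.2071 kbar
dolomite: 2780 kg/m³ × 9.81 m/s² × 1250 m = 3.409×10^7 Pa = 0.3409 kbar
halite: 2190 kg/m³ × 9.81 m/s² × 590 m = 1.268×10^7 Pa = 0.1268 kbar
shale: 2290 kg/m³ × 9.81 m/s² × 853 m = 1.916×10^7 Pa = 0.1916 kbar
rhyolite: 2460 kg/m³ × 9.81 m/s² × 1250 m = 3.017×10^7 Pa = 0.3017 kbar
Total = 0.2071 + 0.3409 + 0.1268 + 0.1916 + 0.3017 = 1.1681 kbar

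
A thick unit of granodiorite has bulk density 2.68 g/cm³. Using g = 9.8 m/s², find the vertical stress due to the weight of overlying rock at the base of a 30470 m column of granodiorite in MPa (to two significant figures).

800 MPa

granodiorite: 2680 kg/m³ × 9.8 m/s² × 30470 m = 8.003×10^8 Pa = 800.3 MPa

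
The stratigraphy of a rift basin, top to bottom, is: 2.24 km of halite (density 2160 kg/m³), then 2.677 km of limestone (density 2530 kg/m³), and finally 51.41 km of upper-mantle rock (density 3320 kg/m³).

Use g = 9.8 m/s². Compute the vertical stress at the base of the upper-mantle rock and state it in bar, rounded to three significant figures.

17900 bar

halite: 2160 kg/m³ × 9.8 m/s² × 2240 m = 4.742×10^7 Pa = 474.2 bar
limestone: 2530 kg/m³ × 9.8 m/s² × 2677 m = 6.637×10^7 Pa = 663.7 bar
upper-mantle rock: 3320 kg/m³ × 9.8 m/s² × 51410 m = 1.673×10^9 Pa = 16727 bar
Total = 474.2 + 663.7 + 16727 = 17865 bar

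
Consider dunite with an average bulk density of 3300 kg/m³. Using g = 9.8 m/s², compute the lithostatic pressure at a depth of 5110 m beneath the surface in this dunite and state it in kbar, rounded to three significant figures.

1.65 kbar

dunite: 3300 kg/m³ × 9.8 m/s² × 5110 m = 1.653×10^8 Pa = 1.653 kbar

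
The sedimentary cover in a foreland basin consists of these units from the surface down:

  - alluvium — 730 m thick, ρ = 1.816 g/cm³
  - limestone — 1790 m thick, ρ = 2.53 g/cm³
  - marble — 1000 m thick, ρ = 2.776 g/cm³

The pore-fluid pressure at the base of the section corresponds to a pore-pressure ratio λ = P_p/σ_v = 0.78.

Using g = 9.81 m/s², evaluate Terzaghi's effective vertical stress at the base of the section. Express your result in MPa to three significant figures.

Overburden (lithostatic) stress σ_v:
alluvium: 1816 kg/m³ × 9.81 m/s² × 730 m = 1.300×10^7 Pa = 13.00 MPa
limestone: 2530 kg/m³ × 9.81 m/s² × 1790 m = 4.443×10^7 Pa = 44.43 MPa
marble: 2776 kg/m³ × 9.81 m/s² × 1000 m = 2.723×10^7 Pa = 27.23 MPa
Total = 13.00 + 44.43 + 27.23 = 84.664 MPa
Pore pressure P_p = λ·σ_v = 0.78 × 84.66 MPa = 66.04 MPa
Effective stress σ' = σ_v − P_p = 84.66 − 66.04 = 18.626 MPa

18.6 MPa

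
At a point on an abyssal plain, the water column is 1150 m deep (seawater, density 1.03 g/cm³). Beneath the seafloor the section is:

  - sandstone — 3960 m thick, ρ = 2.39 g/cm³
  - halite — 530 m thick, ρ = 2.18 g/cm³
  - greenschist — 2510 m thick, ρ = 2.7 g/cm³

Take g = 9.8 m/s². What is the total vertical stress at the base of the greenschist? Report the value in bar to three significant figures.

1820 bar

seawater: 1030 kg/m³ × 9.8 m/s² × 1150 m = 1.161×10^7 Pa = 116.1 bar
sandstone: 2390 kg/m³ × 9.8 m/s² × 3960 m = 9.275×10^7 Pa = 927.5 bar
halite: 2180 kg/m³ × 9.8 m/s² × 530 m = 1.132×10^7 Pa = 113.2 bar
greenschist: 2700 kg/m³ × 9.8 m/s² × 2510 m = 6.641×10^7 Pa = 664.1 bar
Total = 116.1 + 927.5 + 113.2 + 664.1 = 1821.0 bar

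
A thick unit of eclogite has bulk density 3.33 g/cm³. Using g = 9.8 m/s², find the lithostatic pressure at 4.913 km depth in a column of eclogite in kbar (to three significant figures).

eclogite: 3330 kg/m³ × 9.8 m/s² × 4913 m = 1.603×10^8 Pa = 1.603 kbar

1.60 kbar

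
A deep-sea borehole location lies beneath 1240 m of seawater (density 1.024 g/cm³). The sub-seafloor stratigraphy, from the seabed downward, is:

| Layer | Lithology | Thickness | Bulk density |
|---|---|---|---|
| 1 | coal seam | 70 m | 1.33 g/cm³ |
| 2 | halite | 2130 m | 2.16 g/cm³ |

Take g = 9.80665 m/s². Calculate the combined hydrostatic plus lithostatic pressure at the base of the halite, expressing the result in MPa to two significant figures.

seawater: 1024 kg/m³ × 9.80665 m/s² × 1240 m = 1.245×10^7 Pa = 12.45 MPa
coal seam: 1330 kg/m³ × 9.80665 m/s² × 70 m = 9.130×10^5 Pa = 0.9130 MPa
halite: 2160 kg/m³ × 9.80665 m/s² × 2130 m = 4.512×10^7 Pa = 45.12 MPa
Total = 12.45 + 0.9130 + 45.12 = 58.484 MPa

58 MPa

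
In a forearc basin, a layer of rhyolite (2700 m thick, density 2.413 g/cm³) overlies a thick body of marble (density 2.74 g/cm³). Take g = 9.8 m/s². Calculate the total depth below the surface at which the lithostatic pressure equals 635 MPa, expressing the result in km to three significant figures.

24.0 km

Pressure at base of upper layers: 2413×9.8×2700 = 6.385×10^7 Pa = 63.85 MPa
Remaining pressure to be supplied by marble: 6.350×10^8 − 6.385×10^7 = 5.712×10^8 Pa
Additional depth in marble = 5.712×10^8 Pa / (2740 kg/m³ × 9.8 m/s²) = 21270 m
Total depth = 2700 m + 21270 m = 23970 m
= 23.970 km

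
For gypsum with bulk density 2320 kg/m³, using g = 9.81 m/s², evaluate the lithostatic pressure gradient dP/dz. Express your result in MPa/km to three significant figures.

22.8 MPa/km

dP/dz = ρg = 2320 kg/m³ × 9.81 m/s² = 22759 Pa/m
= 22759 Pa/m × (1 MPa/km / 1000.0 Pa/m) = 22.759 MPa/km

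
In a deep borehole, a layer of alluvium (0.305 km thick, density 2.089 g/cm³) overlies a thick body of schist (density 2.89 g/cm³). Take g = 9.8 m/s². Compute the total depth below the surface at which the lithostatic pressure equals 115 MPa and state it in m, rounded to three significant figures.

4140 m

Pressure at base of upper layers: 2089×9.8×305 = 6.244×10^6 Pa = 6.244 MPa
Remaining pressure to be supplied by schist: 1.150×10^8 − 6.244×10^6 = 1.088×10^8 Pa
Additional depth in schist = 1.088×10^8 Pa / (2890 kg/m³ × 9.8 m/s²) = 3840.0 m
Total depth = 305 m + 3840.0 m = 4145.0 m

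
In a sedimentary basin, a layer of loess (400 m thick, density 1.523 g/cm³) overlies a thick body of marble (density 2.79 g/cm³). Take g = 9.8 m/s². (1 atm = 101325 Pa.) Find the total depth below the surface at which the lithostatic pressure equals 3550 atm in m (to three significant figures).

13300 m

Pressure at base of upper layers: 1523×9.8×400 = 5.970×10^6 Pa = 58.92 atm
Remaining pressure to be supplied by marble: 3.597×10^8 − 5.970×10^6 = 3.537×10^8 Pa
Additional depth in marble = 3.537×10^8 Pa / (2790 kg/m³ × 9.8 m/s²) = 12937 m
Total depth = 400 m + 12937 m = 13337 m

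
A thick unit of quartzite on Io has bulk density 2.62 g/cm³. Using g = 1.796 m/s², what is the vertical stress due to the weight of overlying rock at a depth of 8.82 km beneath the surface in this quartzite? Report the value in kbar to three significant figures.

0.415 kbar

quartzite: 2620 kg/m³ × 1.796 m/s² × 8820 m = 4.150×10^7 Pa = 0.4150 kbar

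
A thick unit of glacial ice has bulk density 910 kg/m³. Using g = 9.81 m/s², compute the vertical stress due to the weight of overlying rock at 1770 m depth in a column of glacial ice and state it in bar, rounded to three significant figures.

158 bar

glacial ice: 910 kg/m³ × 9.81 m/s² × 1770 m = 1.580×10^7 Pa = 158.0 bar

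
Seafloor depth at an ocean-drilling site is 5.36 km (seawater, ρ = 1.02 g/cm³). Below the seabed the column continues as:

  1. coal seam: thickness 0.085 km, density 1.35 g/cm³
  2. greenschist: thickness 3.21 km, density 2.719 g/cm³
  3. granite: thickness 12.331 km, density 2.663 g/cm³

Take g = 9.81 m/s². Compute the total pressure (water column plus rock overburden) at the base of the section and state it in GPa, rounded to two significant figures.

0.46 GPa

seawater: 1020 kg/m³ × 9.81 m/s² × 5360 m = 5.363×10^7 Pa = 0.05363 GPa
coal seam: 1350 kg/m³ × 9.81 m/s² × 85 m = 1.126×10^6 Pa = 1.126×10^-3 GPa
greenschist: 2719 kg/m³ × 9.81 m/s² × 3210 m = 8.562×10^7 Pa = 0.08562 GPa
granite: 2663 kg/m³ × 9.81 m/s² × 12331 m = 3.221×10^8 Pa = 0.3221 GPa
Total = 0.05363 + 1.126×10^-3 + 0.08562 + 0.3221 = 0.46252 GPa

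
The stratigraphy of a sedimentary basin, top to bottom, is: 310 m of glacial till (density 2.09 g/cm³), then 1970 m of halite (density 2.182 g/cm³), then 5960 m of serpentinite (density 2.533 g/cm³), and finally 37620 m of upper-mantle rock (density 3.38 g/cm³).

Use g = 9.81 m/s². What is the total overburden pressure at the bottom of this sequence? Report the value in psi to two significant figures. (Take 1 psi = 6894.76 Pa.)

glacial till: 2090 kg/m³ × 9.81 m/s² × 310 m = 6.356×10^6 Pa = 921.8 psi
halite: 2182 kg/m³ × 9.81 m/s² × 1970 m = 4.217×10^7 Pa = 6116 psi
serpentinite: 2533 kg/m³ × 9.81 m/s² × 5960 m = 1.481×10^8 Pa = 21480 psi
upper-mantle rock: 3380 kg/m³ × 9.81 m/s² × 37620 m = 1.247×10^9 Pa = 1.809×10^5 psi
Total = 921.8 + 6116 + 21480 + 1.809×10^5 = 2.0944×10^5 psi

210000 psi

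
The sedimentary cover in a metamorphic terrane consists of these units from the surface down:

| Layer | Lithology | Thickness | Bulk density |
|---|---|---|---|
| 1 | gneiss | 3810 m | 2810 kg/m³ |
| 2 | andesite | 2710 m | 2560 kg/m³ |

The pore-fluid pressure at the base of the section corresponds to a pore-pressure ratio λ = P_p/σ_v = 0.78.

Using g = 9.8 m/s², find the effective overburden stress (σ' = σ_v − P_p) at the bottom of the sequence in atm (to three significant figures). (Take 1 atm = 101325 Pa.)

Overburden (lithostatic) stress σ_v:
gneiss: 2810 kg/m³ × 9.8 m/s² × 3810 m = 1.049×10^8 Pa = 104.9 MPa
andesite: 2560 kg/m³ × 9.8 m/s² × 2710 m = 6.799×10^7 Pa = 67.99 MPa
Total = 104.9 + 67.99 = 172.91 MPa
Pore pressure P_p = λ·σ_v = 0.78 × 172.9 MPa = 134.9 MPa
Effective stress σ' = σ_v − P_p = 172.9 − 134.9 = 38.040 MPa = 375.42 atm

375 atm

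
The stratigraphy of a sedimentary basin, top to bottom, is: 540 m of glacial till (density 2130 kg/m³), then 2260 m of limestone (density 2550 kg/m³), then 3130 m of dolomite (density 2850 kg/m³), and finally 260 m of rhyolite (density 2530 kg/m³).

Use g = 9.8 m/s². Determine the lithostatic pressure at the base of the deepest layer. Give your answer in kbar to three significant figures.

1.62 kbar

glacial till: 2130 kg/m³ × 9.8 m/s² × 540 m = 1.127×10^7 Pa = 0.1127 kbar
limestone: 2550 kg/m³ × 9.8 m/s² × 2260 m = 5.648×10^7 Pa = 0.5648 kbar
dolomite: 2850 kg/m³ × 9.8 m/s² × 3130 m = 8.742×10^7 Pa = 0.8742 kbar
rhyolite: 2530 kg/m³ × 9.8 m/s² × 260 m = 6.446×10^6 Pa = 0.06446 kbar
Total = 0.1127 + 0.5648 + 0.8742 + 0.06446 = 1.6162 kbar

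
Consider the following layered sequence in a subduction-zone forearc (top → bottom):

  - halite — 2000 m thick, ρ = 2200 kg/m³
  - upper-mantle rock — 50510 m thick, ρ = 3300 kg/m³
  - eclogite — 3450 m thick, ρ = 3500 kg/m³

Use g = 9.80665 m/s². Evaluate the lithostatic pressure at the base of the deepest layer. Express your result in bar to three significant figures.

halite: 2200 kg/m³ × 9.80665 m/s² × 2000 m = 4.315×10^7 Pa = 431.5 bar
upper-mantle rock: 3300 kg/m³ × 9.80665 m/s² × 50510 m = 1.635×10^9 Pa = 16346 bar
eclogite: 3500 kg/m³ × 9.80665 m/s² × 3450 m = 1.184×10^8 Pa = 1184 bar
Total = 431.5 + 16346 + 1184 = 17962 bar

18000 bar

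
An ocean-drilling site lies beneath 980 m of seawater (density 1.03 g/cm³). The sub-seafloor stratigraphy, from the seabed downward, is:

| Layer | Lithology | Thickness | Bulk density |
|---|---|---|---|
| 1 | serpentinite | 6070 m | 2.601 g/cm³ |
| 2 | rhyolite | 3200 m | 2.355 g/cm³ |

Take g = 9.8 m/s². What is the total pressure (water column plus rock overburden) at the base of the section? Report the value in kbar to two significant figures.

seawater: 1030 kg/m³ × 9.8 m/s² × 980 m = 9.892×10^6 Pa = 0.09892 kbar
serpentinite: 2601 kg/m³ × 9.8 m/s² × 6070 m = 1.547×10^8 Pa = 1.547 kbar
rhyolite: 2355 kg/m³ × 9.8 m/s² × 3200 m = 7.385×10^7 Pa = 0.7385 kbar
Total = 0.09892 + 1.547 + 0.7385 = 2.3847 kbar

2.4 kbar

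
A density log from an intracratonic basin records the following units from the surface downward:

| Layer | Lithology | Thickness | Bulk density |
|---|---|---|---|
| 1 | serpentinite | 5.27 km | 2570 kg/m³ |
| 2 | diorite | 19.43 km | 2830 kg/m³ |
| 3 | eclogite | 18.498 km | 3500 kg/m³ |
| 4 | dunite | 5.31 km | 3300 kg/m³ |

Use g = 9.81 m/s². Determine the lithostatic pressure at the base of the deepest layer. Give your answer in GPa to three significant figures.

serpentinite: 2570 kg/m³ × 9.81 m/s² × 5270 m = 1.329×10^8 Pa = 0.1329 GPa
diorite: 2830 kg/m³ × 9.81 m/s² × 19430 m = 5.394×10^8 Pa = 0.5394 GPa
eclogite: 3500 kg/m³ × 9.81 m/s² × 18498 m = 6.351×10^8 Pa = 0.6351 GPa
dunite: 3300 kg/m³ × 9.81 m/s² × 5310 m = 1.719×10^8 Pa = 0.1719 GPa
Total = 0.1329 + 0.5394 + 0.6351 + 0.1719 = 1.4793 GPa

1.48 GPa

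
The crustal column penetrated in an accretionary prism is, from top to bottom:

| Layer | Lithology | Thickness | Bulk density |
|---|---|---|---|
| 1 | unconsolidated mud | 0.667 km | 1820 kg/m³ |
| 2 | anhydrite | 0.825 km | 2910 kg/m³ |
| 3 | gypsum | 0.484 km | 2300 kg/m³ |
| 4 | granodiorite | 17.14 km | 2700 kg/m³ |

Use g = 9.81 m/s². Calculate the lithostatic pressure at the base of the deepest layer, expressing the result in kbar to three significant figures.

unconsolidated mud: 1820 kg/m³ × 9.81 m/s² × 667 m = 1.191×10^7 Pa = 0.1191 kbar
anhydrite: 2910 kg/m³ × 9.81 m/s² × 825 m = 2.355×10^7 Pa = 0.2355 kbar
gypsum: 2300 kg/m³ × 9.81 m/s² × 484 m = 1.092×10^7 Pa = 0.1092 kbar
granodiorite: 2700 kg/m³ × 9.81 m/s² × 17140 m = 4.540×10^8 Pa = 4.540 kbar
Total = 0.1191 + 0.2355 + 0.1092 + 4.540 = 5.0037 kbar

5.00 kbar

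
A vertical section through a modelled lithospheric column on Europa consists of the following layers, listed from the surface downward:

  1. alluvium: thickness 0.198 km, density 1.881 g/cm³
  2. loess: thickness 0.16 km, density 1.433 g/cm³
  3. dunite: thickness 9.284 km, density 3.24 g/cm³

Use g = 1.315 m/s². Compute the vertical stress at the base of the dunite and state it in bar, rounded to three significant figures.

alluvium: 1881 kg/m³ × 1.315 m/s² × 198 m = 4.898×10^5 Pa = 4.898 bar
loess: 1433 kg/m³ × 1.315 m/s² × 160 m = 3.015×10^5 Pa = 3.015 bar
dunite: 3240 kg/m³ × 1.315 m/s² × 9284 m = 3.956×10^7 Pa = 395.6 bar
Total = 4.898 + 3.015 + 395.6 = 403.47 bar

403 bar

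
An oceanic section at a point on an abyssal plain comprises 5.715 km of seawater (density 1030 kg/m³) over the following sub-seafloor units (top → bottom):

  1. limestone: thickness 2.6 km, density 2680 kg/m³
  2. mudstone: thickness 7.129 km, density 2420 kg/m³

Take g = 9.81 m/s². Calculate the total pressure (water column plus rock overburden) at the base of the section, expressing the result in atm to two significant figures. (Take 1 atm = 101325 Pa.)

seawater: 1030 kg/m³ × 9.81 m/s² × 5715 m = 5.775×10^7 Pa = 569.9 atm
limestone: 2680 kg/m³ × 9.81 m/s² × 2600 m = 6.836×10^7 Pa = 674.6 atm
mudstone: 2420 kg/m³ × 9.81 m/s² × 7129 m = 1.692×10^8 Pa = 1670 atm
Total = 569.9 + 674.6 + 1670 = 2914.8 atm

2900 atm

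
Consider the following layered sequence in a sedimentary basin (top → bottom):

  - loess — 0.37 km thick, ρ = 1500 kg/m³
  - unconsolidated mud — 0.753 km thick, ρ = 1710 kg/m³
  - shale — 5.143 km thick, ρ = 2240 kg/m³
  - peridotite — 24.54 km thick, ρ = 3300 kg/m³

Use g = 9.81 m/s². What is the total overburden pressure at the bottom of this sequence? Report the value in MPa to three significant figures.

loess: 1500 kg/m³ × 9.81 m/s² × 370 m = 5.445×10^6 Pa = 5.445 MPa
unconsolidated mud: 1710 kg/m³ × 9.81 m/s² × 753 m = 1.263×10^7 Pa = 12.63 MPa
shale: 2240 kg/m³ × 9.81 m/s² × 5143 m = 1.130×10^8 Pa = 113.0 MPa
peridotite: 3300 kg/m³ × 9.81 m/s² × 24540 m = 7.944×10^8 Pa = 794.4 MPa
Total = 5.445 + 12.63 + 113.0 + 794.4 = 925.52 MPa

926 MPa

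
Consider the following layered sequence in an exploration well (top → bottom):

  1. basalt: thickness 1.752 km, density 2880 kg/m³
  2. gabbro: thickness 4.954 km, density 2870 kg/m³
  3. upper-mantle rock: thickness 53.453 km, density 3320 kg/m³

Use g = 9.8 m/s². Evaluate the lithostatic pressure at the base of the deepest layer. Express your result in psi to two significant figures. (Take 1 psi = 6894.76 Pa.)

280000 psi

basalt: 2880 kg/m³ × 9.8 m/s² × 1752 m = 4.945×10^7 Pa = 7172 psi
gabbro: 2870 kg/m³ × 9.8 m/s² × 4954 m = 1.393×10^8 Pa = 20209 psi
upper-mantle rock: 3320 kg/m³ × 9.8 m/s² × 53453 m = 1.739×10^9 Pa = 2.522×10^5 psi
Total = 7172 + 20209 + 2.522×10^5 = 2.7962×10^5 psi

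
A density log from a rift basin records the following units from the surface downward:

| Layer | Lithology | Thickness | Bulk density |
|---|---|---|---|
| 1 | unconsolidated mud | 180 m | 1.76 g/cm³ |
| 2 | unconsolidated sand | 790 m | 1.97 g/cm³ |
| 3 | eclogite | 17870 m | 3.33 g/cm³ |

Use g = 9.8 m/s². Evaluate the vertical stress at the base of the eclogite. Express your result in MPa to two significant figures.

unconsolidated mud: 1760 kg/m³ × 9.8 m/s² × 180 m = 3.105×10^6 Pa = 3.105 MPa
unconsolidated sand: 1970 kg/m³ × 9.8 m/s² × 790 m = 1.525×10^7 Pa = 15.25 MPa
eclogite: 3330 kg/m³ × 9.8 m/s² × 17870 m = 5.832×10^8 Pa = 583.2 MPa
Total = 3.105 + 15.25 + 583.2 = 601.53 MPa

600 MPa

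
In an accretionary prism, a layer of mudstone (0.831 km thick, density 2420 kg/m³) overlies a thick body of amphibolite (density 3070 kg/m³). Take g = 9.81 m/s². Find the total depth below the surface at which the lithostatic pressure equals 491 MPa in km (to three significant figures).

Pressure at base of upper layers: 2420×9.81×831 = 1.973×10^7 Pa = 19.73 MPa
Remaining pressure to be supplied by amphibolite: 4.910×10^8 − 1.973×10^7 = 4.713×10^8 Pa
Additional depth in amphibolite = 4.713×10^8 Pa / (3070 kg/m³ × 9.81 m/s²) = 15648 m
Total depth = 831 m + 15648 m = 16479 m
= 16.479 km

16.5 km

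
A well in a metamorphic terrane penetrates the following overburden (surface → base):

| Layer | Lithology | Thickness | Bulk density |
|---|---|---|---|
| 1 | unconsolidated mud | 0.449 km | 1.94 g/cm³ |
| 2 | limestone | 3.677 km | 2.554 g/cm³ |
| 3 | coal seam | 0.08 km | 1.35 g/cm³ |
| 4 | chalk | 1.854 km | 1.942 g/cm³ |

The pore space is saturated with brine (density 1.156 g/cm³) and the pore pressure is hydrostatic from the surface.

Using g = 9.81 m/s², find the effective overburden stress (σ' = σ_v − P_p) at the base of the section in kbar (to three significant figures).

Overburden (lithostatic) stress σ_v:
unconsolidated mud: 1940 kg/m³ × 9.81 m/s² × 449 m = 8.545×10^6 Pa = 8.545 MPa
limestone: 2554 kg/m³ × 9.81 m/s² × 3677 m = 9.213×10^7 Pa = 92.13 MPa
coal seam: 1350 kg/m³ × 9.81 m/s² × 80 m = 1.059×10^6 Pa = 1.059 MPa
chalk: 1942 kg/m³ × 9.81 m/s² × 1854 m = 3.532×10^7 Pa = 35.32 MPa
Total = 8.545 + 92.13 + 1.059 + 35.32 = 137.05 MPa
Pore pressure P_p = 1156 kg/m³ × 9.81 m/s² × 6060 m = 6.872×10^7 Pa = 68.72 MPa
Effective stress σ' = σ_v − P_p = 137.1 − 68.72 = 68.329 MPa = 0.68329 kbar

0.683 kbar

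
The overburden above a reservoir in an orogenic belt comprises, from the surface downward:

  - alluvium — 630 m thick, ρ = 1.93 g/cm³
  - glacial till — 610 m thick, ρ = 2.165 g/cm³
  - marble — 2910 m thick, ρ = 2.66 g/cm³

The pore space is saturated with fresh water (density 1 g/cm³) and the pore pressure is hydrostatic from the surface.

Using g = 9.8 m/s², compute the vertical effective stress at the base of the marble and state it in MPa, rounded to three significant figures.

Overburden (lithostatic) stress σ_v:
alluvium: 1930 kg/m³ × 9.8 m/s² × 630 m = 1.192×10^7 Pa = 11.92 MPa
glacial till: 2165 kg/m³ × 9.8 m/s² × 610 m = 1.294×10^7 Pa = 12.94 MPa
marble: 2660 kg/m³ × 9.8 m/s² × 2910 m = 7.586×10^7 Pa = 75.86 MPa
Total = 11.92 + 12.94 + 75.86 = 100.72 MPa
Pore pressure P_p = 1000 kg/m³ × 9.8 m/s² × 4150 m = 4.067×10^7 Pa = 40.67 MPa
Effective stress σ' = σ_v − P_p = 100.7 − 40.67 = 60.046 MPa

60.0 MPa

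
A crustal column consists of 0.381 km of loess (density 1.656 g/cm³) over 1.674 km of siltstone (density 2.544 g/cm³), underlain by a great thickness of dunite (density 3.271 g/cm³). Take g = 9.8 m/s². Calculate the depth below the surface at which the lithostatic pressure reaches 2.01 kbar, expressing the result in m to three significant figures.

Pressure at base of upper layers: 1656×9.8×381 + 2544×9.8×1674 = 4.792×10^7 Pa = 0.4792 kbar
Remaining pressure to be supplied by dunite: 2.010×10^8 − 4.792×10^7 = 1.531×10^8 Pa
Additional depth in dunite = 1.531×10^8 Pa / (3271 kg/m³ × 9.8 m/s²) = 4775.5 m
Total depth = 2055 m + 4775.5 m = 6830.5 m

6830 m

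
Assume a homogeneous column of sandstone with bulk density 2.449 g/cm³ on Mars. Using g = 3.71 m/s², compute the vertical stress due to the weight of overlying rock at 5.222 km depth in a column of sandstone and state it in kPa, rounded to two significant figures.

47000 kPa

sandstone: 2449 kg/m³ × 3.71 m/s² × 5222 m = 4.745×10^7 Pa = 47446 kPa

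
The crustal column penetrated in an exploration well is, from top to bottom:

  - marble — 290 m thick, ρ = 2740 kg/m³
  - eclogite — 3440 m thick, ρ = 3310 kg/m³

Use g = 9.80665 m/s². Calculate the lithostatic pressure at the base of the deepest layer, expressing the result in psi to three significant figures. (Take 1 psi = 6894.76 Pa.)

17300 psi

marble: 2740 kg/m³ × 9.80665 m/s² × 290 m = 7.792×10^6 Pa = 1130 psi
eclogite: 3310 kg/m³ × 9.80665 m/s² × 3440 m = 1.117×10^8 Pa = 16195 psi
Total = 1130 + 16195 = 17325 psi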